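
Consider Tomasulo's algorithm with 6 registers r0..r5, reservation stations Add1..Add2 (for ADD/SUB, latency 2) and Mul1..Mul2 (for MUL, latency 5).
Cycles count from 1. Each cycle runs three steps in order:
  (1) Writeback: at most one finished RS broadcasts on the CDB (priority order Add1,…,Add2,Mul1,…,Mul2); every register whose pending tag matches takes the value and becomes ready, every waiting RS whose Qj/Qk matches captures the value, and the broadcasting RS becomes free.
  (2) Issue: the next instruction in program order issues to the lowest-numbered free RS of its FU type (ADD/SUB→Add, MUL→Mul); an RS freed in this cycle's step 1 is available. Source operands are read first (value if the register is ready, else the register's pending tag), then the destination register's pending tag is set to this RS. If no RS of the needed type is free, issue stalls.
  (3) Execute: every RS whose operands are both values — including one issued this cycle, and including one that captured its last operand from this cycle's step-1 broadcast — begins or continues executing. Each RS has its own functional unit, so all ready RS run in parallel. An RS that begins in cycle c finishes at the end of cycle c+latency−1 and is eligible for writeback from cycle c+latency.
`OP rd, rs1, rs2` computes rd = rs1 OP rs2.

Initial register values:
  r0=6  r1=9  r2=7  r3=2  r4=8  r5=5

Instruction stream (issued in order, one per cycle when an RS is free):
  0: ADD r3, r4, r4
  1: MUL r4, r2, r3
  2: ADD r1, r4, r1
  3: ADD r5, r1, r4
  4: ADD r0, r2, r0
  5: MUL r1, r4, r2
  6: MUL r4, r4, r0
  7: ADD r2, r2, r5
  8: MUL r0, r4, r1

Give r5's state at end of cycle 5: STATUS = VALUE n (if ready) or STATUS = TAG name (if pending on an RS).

  c1: issue ADD r3<-Add1  regs: r0:6,r1:9,r2:7,r3:Add1,r4:8,r5:5
  c2: issue MUL r4<-Mul1  regs: r0:6,r1:9,r2:7,r3:Add1,r4:Mul1,r5:5
  c3: CDB Add1=16; issue ADD r1<-Add1  regs: r0:6,r1:Add1,r2:7,r3:16,r4:Mul1,r5:5
  c4: issue ADD r5<-Add2  regs: r0:6,r1:Add1,r2:7,r3:16,r4:Mul1,r5:Add2
  c5: stall  regs: r0:6,r1:Add1,r2:7,r3:16,r4:Mul1,r5:Add2

STATUS = TAG Add2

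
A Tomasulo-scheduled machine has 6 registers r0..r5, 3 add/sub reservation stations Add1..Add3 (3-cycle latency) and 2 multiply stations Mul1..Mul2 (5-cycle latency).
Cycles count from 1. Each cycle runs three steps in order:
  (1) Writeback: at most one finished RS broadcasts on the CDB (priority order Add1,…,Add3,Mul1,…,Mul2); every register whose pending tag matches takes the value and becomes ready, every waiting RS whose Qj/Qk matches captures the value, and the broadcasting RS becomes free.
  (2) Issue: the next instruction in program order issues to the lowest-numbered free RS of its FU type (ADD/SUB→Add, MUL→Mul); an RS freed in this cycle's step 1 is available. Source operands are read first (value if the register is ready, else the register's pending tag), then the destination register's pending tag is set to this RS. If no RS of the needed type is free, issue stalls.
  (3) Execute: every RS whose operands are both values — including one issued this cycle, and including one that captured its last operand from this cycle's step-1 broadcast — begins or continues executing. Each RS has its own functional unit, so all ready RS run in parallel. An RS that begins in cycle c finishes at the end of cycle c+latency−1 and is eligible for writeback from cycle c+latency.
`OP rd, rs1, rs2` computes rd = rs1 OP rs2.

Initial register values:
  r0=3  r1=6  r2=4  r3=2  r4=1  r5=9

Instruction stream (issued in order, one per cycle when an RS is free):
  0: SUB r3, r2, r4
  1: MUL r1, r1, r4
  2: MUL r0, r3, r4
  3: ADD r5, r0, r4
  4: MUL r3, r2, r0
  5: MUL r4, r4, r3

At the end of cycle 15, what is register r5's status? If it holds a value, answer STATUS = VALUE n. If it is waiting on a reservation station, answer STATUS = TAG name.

cycle 1: issue SUB r3<-Add1 // r0:3,r1:6,r2:4,r3:Add1,r4:1,r5:9
cycle 2: issue MUL r1<-Mul1 // r0:3,r1:Mul1,r2:4,r3:Add1,r4:1,r5:9
cycle 3: issue MUL r0<-Mul2 // r0:Mul2,r1:Mul1,r2:4,r3:Add1,r4:1,r5:9
cycle 4: CDB Add1=3; issue ADD r5<-Add1 // r0:Mul2,r1:Mul1,r2:4,r3:3,r4:1,r5:Add1
cycle 5: stall // r0:Mul2,r1:Mul1,r2:4,r3:3,r4:1,r5:Add1
cycle 6: stall // r0:Mul2,r1:Mul1,r2:4,r3:3,r4:1,r5:Add1
cycle 7: CDB Mul1=6; issue MUL r3<-Mul1 // r0:Mul2,r1:6,r2:4,r3:Mul1,r4:1,r5:Add1
cycle 8: stall // r0:Mul2,r1:6,r2:4,r3:Mul1,r4:1,r5:Add1
cycle 9: CDB Mul2=3; issue MUL r4<-Mul2 // r0:3,r1:6,r2:4,r3:Mul1,r4:Mul2,r5:Add1
cycle 10: - // r0:3,r1:6,r2:4,r3:Mul1,r4:Mul2,r5:Add1
cycle 11: - // r0:3,r1:6,r2:4,r3:Mul1,r4:Mul2,r5:Add1
cycle 12: CDB Add1=4 // r0:3,r1:6,r2:4,r3:Mul1,r4:Mul2,r5:4
cycle 13: - // r0:3,r1:6,r2:4,r3:Mul1,r4:Mul2,r5:4
cycle 14: CDB Mul1=12 // r0:3,r1:6,r2:4,r3:12,r4:Mul2,r5:4
cycle 15: - // r0:3,r1:6,r2:4,r3:12,r4:Mul2,r5:4

STATUS = VALUE 4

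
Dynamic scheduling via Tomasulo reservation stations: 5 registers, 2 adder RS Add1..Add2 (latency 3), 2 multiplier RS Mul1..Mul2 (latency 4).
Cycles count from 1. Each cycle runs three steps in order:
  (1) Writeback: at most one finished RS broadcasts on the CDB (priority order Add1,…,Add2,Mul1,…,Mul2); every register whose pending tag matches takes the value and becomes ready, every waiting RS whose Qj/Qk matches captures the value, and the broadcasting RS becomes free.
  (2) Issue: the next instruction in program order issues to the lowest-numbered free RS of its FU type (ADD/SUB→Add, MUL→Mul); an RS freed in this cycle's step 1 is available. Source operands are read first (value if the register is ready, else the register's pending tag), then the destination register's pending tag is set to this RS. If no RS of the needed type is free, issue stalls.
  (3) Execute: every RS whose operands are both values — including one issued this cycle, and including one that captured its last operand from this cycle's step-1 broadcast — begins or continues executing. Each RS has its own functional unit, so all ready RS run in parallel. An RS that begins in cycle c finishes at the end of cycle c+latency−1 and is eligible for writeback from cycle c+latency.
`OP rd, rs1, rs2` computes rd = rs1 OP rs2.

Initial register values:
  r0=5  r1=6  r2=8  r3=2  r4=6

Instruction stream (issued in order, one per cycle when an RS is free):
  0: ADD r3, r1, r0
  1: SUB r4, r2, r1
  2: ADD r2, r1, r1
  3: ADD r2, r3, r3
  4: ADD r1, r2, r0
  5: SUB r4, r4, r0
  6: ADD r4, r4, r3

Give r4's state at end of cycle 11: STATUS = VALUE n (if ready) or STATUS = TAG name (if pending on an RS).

  c1: issue ADD r3<-Add1  regs: r0:5,r1:6,r2:8,r3:Add1,r4:6
  c2: issue SUB r4<-Add2  regs: r0:5,r1:6,r2:8,r3:Add1,r4:Add2
  c3: stall  regs: r0:5,r1:6,r2:8,r3:Add1,r4:Add2
  c4: CDB Add1=11; issue ADD r2<-Add1  regs: r0:5,r1:6,r2:Add1,r3:11,r4:Add2
  c5: CDB Add2=2; issue ADD r2<-Add2  regs: r0:5,r1:6,r2:Add2,r3:11,r4:2
  c6: stall  regs: r0:5,r1:6,r2:Add2,r3:11,r4:2
  c7: CDB Add1=12; issue ADD r1<-Add1  regs: r0:5,r1:Add1,r2:Add2,r3:11,r4:2
  c8: CDB Add2=22; issue SUB r4<-Add2  regs: r0:5,r1:Add1,r2:22,r3:11,r4:Add2
  c9: stall  regs: r0:5,r1:Add1,r2:22,r3:11,r4:Add2
  c10: stall  regs: r0:5,r1:Add1,r2:22,r3:11,r4:Add2
  c11: CDB Add1=27; issue ADD r4<-Add1  regs: r0:5,r1:27,r2:22,r3:11,r4:Add1

STATUS = TAG Add1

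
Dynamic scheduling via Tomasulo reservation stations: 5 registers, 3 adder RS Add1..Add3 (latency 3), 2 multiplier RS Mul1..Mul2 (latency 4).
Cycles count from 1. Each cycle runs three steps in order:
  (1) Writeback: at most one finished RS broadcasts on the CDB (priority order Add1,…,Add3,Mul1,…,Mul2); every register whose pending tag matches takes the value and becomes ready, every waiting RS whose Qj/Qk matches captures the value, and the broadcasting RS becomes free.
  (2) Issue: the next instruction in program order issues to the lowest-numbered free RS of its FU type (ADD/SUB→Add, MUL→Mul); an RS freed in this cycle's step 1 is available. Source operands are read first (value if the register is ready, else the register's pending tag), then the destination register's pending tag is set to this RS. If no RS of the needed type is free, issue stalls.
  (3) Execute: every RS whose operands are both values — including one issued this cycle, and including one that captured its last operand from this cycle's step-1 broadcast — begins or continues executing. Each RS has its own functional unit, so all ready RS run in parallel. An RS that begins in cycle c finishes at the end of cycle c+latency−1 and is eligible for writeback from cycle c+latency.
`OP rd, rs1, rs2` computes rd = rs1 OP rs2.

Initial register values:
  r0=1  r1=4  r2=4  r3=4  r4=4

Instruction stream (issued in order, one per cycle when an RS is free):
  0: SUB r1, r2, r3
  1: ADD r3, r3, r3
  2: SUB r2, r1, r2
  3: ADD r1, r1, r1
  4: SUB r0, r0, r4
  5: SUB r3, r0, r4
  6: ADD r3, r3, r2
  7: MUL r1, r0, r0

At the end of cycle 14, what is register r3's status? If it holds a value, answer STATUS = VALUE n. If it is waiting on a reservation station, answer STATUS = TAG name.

STATUS = VALUE -11

  c1: issue SUB r1<-Add1  regs: r0:1,r1:Add1,r2:4,r3:4,r4:4
  c2: issue ADD r3<-Add2  regs: r0:1,r1:Add1,r2:4,r3:Add2,r4:4
  c3: issue SUB r2<-Add3  regs: r0:1,r1:Add1,r2:Add3,r3:Add2,r4:4
  c4: CDB Add1=0; issue ADD r1<-Add1  regs: r0:1,r1:Add1,r2:Add3,r3:Add2,r4:4
  c5: CDB Add2=8; issue SUB r0<-Add2  regs: r0:Add2,r1:Add1,r2:Add3,r3:8,r4:4
  c6: stall  regs: r0:Add2,r1:Add1,r2:Add3,r3:8,r4:4
  c7: CDB Add1=0; issue SUB r3<-Add1  regs: r0:Add2,r1:0,r2:Add3,r3:Add1,r4:4
  c8: CDB Add2=-3; issue ADD r3<-Add2  regs: r0:-3,r1:0,r2:Add3,r3:Add2,r4:4
  c9: CDB Add3=-4; issue MUL r1<-Mul1  regs: r0:-3,r1:Mul1,r2:-4,r3:Add2,r4:4
  c10: -  regs: r0:-3,r1:Mul1,r2:-4,r3:Add2,r4:4
  c11: CDB Add1=-7  regs: r0:-3,r1:Mul1,r2:-4,r3:Add2,r4:4
  c12: -  regs: r0:-3,r1:Mul1,r2:-4,r3:Add2,r4:4
  c13: CDB Mul1=9  regs: r0:-3,r1:9,r2:-4,r3:Add2,r4:4
  c14: CDB Add2=-11  regs: r0:-3,r1:9,r2:-4,r3:-11,r4:4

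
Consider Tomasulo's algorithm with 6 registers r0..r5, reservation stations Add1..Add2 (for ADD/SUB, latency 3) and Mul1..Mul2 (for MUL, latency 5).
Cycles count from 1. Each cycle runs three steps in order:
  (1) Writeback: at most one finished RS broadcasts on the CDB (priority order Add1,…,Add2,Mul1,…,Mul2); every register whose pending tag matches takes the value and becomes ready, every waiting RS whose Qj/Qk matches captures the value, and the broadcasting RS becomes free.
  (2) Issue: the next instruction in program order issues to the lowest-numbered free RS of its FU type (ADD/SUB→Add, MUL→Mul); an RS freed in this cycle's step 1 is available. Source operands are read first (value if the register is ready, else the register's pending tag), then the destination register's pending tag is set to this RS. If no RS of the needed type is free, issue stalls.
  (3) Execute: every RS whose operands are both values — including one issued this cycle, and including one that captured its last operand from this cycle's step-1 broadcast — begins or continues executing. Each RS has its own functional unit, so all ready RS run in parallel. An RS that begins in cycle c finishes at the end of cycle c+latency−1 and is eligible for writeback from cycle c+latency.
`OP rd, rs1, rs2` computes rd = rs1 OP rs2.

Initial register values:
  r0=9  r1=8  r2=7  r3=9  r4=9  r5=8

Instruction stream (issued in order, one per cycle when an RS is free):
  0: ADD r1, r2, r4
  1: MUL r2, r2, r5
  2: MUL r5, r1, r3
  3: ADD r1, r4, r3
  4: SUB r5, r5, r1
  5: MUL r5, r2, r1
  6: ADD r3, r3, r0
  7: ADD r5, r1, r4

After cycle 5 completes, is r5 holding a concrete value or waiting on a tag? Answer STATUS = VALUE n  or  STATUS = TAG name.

STATUS = TAG Add2

  c1: issue ADD r1<-Add1  regs: r0:9,r1:Add1,r2:7,r3:9,r4:9,r5:8
  c2: issue MUL r2<-Mul1  regs: r0:9,r1:Add1,r2:Mul1,r3:9,r4:9,r5:8
  c3: issue MUL r5<-Mul2  regs: r0:9,r1:Add1,r2:Mul1,r3:9,r4:9,r5:Mul2
  c4: CDB Add1=16; issue ADD r1<-Add1  regs: r0:9,r1:Add1,r2:Mul1,r3:9,r4:9,r5:Mul2
  c5: issue SUB r5<-Add2  regs: r0:9,r1:Add1,r2:Mul1,r3:9,r4:9,r5:Add2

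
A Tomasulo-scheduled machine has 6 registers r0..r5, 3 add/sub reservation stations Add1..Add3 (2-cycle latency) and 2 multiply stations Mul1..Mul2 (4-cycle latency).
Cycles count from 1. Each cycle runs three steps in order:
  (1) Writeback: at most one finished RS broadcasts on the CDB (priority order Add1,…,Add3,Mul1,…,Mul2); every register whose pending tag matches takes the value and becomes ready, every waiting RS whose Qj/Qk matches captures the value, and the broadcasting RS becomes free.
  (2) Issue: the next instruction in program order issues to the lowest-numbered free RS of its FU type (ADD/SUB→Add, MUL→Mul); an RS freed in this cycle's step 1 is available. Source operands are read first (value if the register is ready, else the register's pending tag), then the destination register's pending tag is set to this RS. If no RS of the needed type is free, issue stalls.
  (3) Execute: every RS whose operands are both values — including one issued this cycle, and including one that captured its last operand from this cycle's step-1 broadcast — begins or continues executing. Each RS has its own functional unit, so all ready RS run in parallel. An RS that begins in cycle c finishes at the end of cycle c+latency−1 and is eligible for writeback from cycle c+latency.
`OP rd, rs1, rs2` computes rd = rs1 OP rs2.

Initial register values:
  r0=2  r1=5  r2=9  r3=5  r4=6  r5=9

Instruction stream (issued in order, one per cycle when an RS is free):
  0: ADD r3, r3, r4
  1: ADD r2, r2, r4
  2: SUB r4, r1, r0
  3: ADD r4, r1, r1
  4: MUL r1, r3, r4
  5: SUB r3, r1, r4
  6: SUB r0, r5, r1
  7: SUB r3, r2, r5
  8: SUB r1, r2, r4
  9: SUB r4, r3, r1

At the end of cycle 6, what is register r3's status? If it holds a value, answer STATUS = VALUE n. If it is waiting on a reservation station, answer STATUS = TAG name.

c1: issue ADD r3<-Add1 | r0:2,r1:5,r2:9,r3:Add1,r4:6,r5:9
c2: issue ADD r2<-Add2 | r0:2,r1:5,r2:Add2,r3:Add1,r4:6,r5:9
c3: CDB Add1=11; issue SUB r4<-Add1 | r0:2,r1:5,r2:Add2,r3:11,r4:Add1,r5:9
c4: CDB Add2=15; issue ADD r4<-Add2 | r0:2,r1:5,r2:15,r3:11,r4:Add2,r5:9
c5: CDB Add1=3; issue MUL r1<-Mul1 | r0:2,r1:Mul1,r2:15,r3:11,r4:Add2,r5:9
c6: CDB Add2=10; issue SUB r3<-Add1 | r0:2,r1:Mul1,r2:15,r3:Add1,r4:10,r5:9

STATUS = TAG Add1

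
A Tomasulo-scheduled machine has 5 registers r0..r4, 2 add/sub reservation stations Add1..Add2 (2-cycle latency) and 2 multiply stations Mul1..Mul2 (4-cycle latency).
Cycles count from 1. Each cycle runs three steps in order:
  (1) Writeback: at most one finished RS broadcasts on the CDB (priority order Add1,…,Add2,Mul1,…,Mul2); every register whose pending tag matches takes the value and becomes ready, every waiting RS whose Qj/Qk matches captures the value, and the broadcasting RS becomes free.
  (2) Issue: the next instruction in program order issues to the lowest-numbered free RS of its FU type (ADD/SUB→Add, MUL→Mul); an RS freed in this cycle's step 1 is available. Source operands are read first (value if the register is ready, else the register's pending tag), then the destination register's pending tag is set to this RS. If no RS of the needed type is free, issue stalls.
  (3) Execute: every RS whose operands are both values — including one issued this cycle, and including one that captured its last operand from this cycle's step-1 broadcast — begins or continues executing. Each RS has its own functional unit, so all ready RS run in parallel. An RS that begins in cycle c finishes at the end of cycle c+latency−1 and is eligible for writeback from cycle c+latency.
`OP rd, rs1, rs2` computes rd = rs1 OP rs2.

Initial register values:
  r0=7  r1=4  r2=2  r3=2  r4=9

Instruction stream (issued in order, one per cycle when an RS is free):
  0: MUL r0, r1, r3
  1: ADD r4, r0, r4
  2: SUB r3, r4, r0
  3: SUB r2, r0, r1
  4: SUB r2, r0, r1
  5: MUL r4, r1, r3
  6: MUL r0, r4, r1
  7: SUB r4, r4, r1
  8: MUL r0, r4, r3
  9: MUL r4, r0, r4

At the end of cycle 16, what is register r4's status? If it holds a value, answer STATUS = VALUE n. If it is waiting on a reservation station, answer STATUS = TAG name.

cycle 1: issue MUL r0<-Mul1 // r0:Mul1,r1:4,r2:2,r3:2,r4:9
cycle 2: issue ADD r4<-Add1 // r0:Mul1,r1:4,r2:2,r3:2,r4:Add1
cycle 3: issue SUB r3<-Add2 // r0:Mul1,r1:4,r2:2,r3:Add2,r4:Add1
cycle 4: stall // r0:Mul1,r1:4,r2:2,r3:Add2,r4:Add1
cycle 5: CDB Mul1=8; stall // r0:8,r1:4,r2:2,r3:Add2,r4:Add1
cycle 6: stall // r0:8,r1:4,r2:2,r3:Add2,r4:Add1
cycle 7: CDB Add1=17; issue SUB r2<-Add1 // r0:8,r1:4,r2:Add1,r3:Add2,r4:17
cycle 8: stall // r0:8,r1:4,r2:Add1,r3:Add2,r4:17
cycle 9: CDB Add1=4; issue SUB r2<-Add1 // r0:8,r1:4,r2:Add1,r3:Add2,r4:17
cycle 10: CDB Add2=9; issue MUL r4<-Mul1 // r0:8,r1:4,r2:Add1,r3:9,r4:Mul1
cycle 11: CDB Add1=4; issue MUL r0<-Mul2 // r0:Mul2,r1:4,r2:4,r3:9,r4:Mul1
cycle 12: issue SUB r4<-Add1 // r0:Mul2,r1:4,r2:4,r3:9,r4:Add1
cycle 13: stall // r0:Mul2,r1:4,r2:4,r3:9,r4:Add1
cycle 14: CDB Mul1=36; issue MUL r0<-Mul1 // r0:Mul1,r1:4,r2:4,r3:9,r4:Add1
cycle 15: stall // r0:Mul1,r1:4,r2:4,r3:9,r4:Add1
cycle 16: CDB Add1=32; stall // r0:Mul1,r1:4,r2:4,r3:9,r4:32

STATUS = VALUE 32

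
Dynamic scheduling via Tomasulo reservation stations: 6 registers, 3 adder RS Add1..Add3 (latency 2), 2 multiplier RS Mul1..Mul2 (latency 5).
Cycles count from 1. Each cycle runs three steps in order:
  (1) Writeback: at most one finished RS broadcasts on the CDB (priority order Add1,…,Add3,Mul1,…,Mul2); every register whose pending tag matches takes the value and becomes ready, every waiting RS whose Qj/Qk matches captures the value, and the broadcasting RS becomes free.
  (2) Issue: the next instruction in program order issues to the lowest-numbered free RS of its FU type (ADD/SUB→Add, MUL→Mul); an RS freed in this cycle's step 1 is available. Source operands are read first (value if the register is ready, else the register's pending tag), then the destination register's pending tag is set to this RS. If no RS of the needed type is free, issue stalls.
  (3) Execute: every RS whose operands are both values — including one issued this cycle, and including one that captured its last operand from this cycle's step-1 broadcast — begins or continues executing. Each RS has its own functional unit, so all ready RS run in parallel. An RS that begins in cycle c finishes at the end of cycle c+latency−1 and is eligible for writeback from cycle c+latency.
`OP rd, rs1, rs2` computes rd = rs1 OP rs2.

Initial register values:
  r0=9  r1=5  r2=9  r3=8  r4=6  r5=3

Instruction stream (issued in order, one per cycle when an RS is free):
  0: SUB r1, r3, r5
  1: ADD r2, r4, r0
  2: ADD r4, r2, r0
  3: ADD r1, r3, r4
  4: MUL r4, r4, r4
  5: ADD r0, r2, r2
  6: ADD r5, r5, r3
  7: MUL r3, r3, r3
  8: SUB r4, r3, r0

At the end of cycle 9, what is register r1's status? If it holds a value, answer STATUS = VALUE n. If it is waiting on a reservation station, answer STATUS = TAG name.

STATUS = VALUE 32

c1: issue SUB r1<-Add1 | r0:9,r1:Add1,r2:9,r3:8,r4:6,r5:3
c2: issue ADD r2<-Add2 | r0:9,r1:Add1,r2:Add2,r3:8,r4:6,r5:3
c3: CDB Add1=5; issue ADD r4<-Add1 | r0:9,r1:5,r2:Add2,r3:8,r4:Add1,r5:3
c4: CDB Add2=15; issue ADD r1<-Add2 | r0:9,r1:Add2,r2:15,r3:8,r4:Add1,r5:3
c5: issue MUL r4<-Mul1 | r0:9,r1:Add2,r2:15,r3:8,r4:Mul1,r5:3
c6: CDB Add1=24; issue ADD r0<-Add1 | r0:Add1,r1:Add2,r2:15,r3:8,r4:Mul1,r5:3
c7: issue ADD r5<-Add3 | r0:Add1,r1:Add2,r2:15,r3:8,r4:Mul1,r5:Add3
c8: CDB Add1=30; issue MUL r3<-Mul2 | r0:30,r1:Add2,r2:15,r3:Mul2,r4:Mul1,r5:Add3
c9: CDB Add2=32; issue SUB r4<-Add1 | r0:30,r1:32,r2:15,r3:Mul2,r4:Add1,r5:Add3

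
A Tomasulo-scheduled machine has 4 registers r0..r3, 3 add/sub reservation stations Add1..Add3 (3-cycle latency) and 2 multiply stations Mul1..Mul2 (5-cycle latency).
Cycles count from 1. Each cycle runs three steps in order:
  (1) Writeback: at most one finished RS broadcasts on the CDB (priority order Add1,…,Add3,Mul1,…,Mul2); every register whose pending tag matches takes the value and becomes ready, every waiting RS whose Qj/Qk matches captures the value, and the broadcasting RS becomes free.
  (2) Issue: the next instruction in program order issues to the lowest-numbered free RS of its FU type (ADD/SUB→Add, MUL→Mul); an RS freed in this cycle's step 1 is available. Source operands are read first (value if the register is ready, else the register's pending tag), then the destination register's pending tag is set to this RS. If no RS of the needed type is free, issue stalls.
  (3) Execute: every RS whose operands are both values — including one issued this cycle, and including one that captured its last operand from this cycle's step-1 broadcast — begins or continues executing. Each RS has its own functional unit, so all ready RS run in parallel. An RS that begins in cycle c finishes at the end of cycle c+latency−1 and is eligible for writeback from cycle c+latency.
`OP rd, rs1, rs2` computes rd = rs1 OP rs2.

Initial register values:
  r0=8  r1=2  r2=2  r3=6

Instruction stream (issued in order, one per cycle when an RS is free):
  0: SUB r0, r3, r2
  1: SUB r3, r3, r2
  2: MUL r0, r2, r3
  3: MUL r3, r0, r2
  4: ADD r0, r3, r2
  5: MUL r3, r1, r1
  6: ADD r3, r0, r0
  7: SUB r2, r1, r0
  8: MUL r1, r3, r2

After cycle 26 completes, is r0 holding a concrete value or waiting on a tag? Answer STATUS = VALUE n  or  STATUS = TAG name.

  c1: issue SUB r0<-Add1  regs: r0:Add1,r1:2,r2:2,r3:6
  c2: issue SUB r3<-Add2  regs: r0:Add1,r1:2,r2:2,r3:Add2
  c3: issue MUL r0<-Mul1  regs: r0:Mul1,r1:2,r2:2,r3:Add2
  c4: CDB Add1=4; issue MUL r3<-Mul2  regs: r0:Mul1,r1:2,r2:2,r3:Mul2
  c5: CDB Add2=4; issue ADD r0<-Add1  regs: r0:Add1,r1:2,r2:2,r3:Mul2
  c6: stall  regs: r0:Add1,r1:2,r2:2,r3:Mul2
  c7: stall  regs: r0:Add1,r1:2,r2:2,r3:Mul2
  c8: stall  regs: r0:Add1,r1:2,r2:2,r3:Mul2
  c9: stall  regs: r0:Add1,r1:2,r2:2,r3:Mul2
  c10: CDB Mul1=8; issue MUL r3<-Mul1  regs: r0:Add1,r1:2,r2:2,r3:Mul1
  c11: issue ADD r3<-Add2  regs: r0:Add1,r1:2,r2:2,r3:Add2
  c12: issue SUB r2<-Add3  regs: r0:Add1,r1:2,r2:Add3,r3:Add2
  c13: stall  regs: r0:Add1,r1:2,r2:Add3,r3:Add2
  c14: stall  regs: r0:Add1,r1:2,r2:Add3,r3:Add2
  c15: CDB Mul1=4; issue MUL r1<-Mul1  regs: r0:Add1,r1:Mul1,r2:Add3,r3:Add2
  c16: CDB Mul2=16  regs: r0:Add1,r1:Mul1,r2:Add3,r3:Add2
  c17: -  regs: r0:Add1,r1:Mul1,r2:Add3,r3:Add2
  c18: -  regs: r0:Add1,r1:Mul1,r2:Add3,r3:Add2
  c19: CDB Add1=18  regs: r0:18,r1:Mul1,r2:Add3,r3:Add2
  c20: -  regs: r0:18,r1:Mul1,r2:Add3,r3:Add2
  c21: -  regs: r0:18,r1:Mul1,r2:Add3,r3:Add2
  c22: CDB Add2=36  regs: r0:18,r1:Mul1,r2:Add3,r3:36
  c23: CDB Add3=-16  regs: r0:18,r1:Mul1,r2:-16,r3:36
  c24: -  regs: r0:18,r1:Mul1,r2:-16,r3:36
  c25: -  regs: r0:18,r1:Mul1,r2:-16,r3:36
  c26: -  regs: r0:18,r1:Mul1,r2:-16,r3:36

STATUS = VALUE 18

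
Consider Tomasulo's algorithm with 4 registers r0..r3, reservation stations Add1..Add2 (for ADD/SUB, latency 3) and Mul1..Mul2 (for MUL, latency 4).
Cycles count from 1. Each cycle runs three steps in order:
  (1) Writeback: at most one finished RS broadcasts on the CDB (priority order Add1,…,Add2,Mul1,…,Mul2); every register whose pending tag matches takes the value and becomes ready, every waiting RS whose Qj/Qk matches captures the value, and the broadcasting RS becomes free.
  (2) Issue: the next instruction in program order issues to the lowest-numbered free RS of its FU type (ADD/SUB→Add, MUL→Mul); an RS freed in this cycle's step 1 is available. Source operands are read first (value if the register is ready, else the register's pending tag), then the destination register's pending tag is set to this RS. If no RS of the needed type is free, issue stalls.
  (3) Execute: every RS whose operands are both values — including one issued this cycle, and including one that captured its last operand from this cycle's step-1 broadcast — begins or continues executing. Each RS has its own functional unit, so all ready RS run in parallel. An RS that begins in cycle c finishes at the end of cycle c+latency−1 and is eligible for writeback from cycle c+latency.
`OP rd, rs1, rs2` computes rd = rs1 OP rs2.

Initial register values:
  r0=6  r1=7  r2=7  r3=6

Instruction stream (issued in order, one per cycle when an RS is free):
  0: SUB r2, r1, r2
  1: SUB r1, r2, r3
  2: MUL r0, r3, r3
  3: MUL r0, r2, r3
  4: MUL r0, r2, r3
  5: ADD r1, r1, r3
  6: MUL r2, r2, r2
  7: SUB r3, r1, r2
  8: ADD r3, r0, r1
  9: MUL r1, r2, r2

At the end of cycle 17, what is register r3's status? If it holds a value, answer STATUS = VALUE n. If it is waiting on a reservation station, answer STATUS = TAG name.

c1: issue SUB r2<-Add1 | r0:6,r1:7,r2:Add1,r3:6
c2: issue SUB r1<-Add2 | r0:6,r1:Add2,r2:Add1,r3:6
c3: issue MUL r0<-Mul1 | r0:Mul1,r1:Add2,r2:Add1,r3:6
c4: CDB Add1=0; issue MUL r0<-Mul2 | r0:Mul2,r1:Add2,r2:0,r3:6
c5: stall | r0:Mul2,r1:Add2,r2:0,r3:6
c6: stall | r0:Mul2,r1:Add2,r2:0,r3:6
c7: CDB Add2=-6; stall | r0:Mul2,r1:-6,r2:0,r3:6
c8: CDB Mul1=36; issue MUL r0<-Mul1 | r0:Mul1,r1:-6,r2:0,r3:6
c9: CDB Mul2=0; issue ADD r1<-Add1 | r0:Mul1,r1:Add1,r2:0,r3:6
c10: issue MUL r2<-Mul2 | r0:Mul1,r1:Add1,r2:Mul2,r3:6
c11: issue SUB r3<-Add2 | r0:Mul1,r1:Add1,r2:Mul2,r3:Add2
c12: CDB Add1=0; issue ADD r3<-Add1 | r0:Mul1,r1:0,r2:Mul2,r3:Add1
c13: CDB Mul1=0; issue MUL r1<-Mul1 | r0:0,r1:Mul1,r2:Mul2,r3:Add1
c14: CDB Mul2=0 | r0:0,r1:Mul1,r2:0,r3:Add1
c15: - | r0:0,r1:Mul1,r2:0,r3:Add1
c16: CDB Add1=0 | r0:0,r1:Mul1,r2:0,r3:0
c17: CDB Add2=0 | r0:0,r1:Mul1,r2:0,r3:0

STATUS = VALUE 0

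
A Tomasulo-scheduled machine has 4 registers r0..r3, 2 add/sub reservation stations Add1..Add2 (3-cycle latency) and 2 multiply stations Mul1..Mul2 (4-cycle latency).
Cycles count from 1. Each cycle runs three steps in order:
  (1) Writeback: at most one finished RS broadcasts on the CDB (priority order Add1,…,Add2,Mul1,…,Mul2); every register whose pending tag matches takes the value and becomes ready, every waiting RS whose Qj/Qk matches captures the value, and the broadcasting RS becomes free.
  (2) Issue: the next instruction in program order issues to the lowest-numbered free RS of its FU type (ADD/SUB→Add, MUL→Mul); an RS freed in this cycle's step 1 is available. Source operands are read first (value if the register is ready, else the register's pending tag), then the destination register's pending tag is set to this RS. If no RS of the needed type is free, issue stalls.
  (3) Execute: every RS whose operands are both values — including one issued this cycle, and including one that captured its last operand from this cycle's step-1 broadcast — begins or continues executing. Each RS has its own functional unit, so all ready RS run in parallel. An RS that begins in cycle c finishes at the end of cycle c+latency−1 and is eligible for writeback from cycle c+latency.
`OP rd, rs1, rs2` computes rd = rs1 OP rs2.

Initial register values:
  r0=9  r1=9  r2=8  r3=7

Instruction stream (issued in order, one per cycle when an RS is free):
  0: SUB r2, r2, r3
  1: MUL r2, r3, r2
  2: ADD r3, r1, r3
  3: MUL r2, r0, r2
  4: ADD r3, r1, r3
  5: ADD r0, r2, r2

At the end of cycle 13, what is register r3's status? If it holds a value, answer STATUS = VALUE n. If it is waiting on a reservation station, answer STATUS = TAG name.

STATUS = VALUE 25

  c1: issue SUB r2<-Add1  regs: r0:9,r1:9,r2:Add1,r3:7
  c2: issue MUL r2<-Mul1  regs: r0:9,r1:9,r2:Mul1,r3:7
  c3: issue ADD r3<-Add2  regs: r0:9,r1:9,r2:Mul1,r3:Add2
  c4: CDB Add1=1; issue MUL r2<-Mul2  regs: r0:9,r1:9,r2:Mul2,r3:Add2
  c5: issue ADD r3<-Add1  regs: r0:9,r1:9,r2:Mul2,r3:Add1
  c6: CDB Add2=16; issue ADD r0<-Add2  regs: r0:Add2,r1:9,r2:Mul2,r3:Add1
  c7: -  regs: r0:Add2,r1:9,r2:Mul2,r3:Add1
  c8: CDB Mul1=7  regs: r0:Add2,r1:9,r2:Mul2,r3:Add1
  c9: CDB Add1=25  regs: r0:Add2,r1:9,r2:Mul2,r3:25
  c10: -  regs: r0:Add2,r1:9,r2:Mul2,r3:25
  c11: -  regs: r0:Add2,r1:9,r2:Mul2,r3:25
  c12: CDB Mul2=63  regs: r0:Add2,r1:9,r2:63,r3:25
  c13: -  regs: r0:Add2,r1:9,r2:63,r3:25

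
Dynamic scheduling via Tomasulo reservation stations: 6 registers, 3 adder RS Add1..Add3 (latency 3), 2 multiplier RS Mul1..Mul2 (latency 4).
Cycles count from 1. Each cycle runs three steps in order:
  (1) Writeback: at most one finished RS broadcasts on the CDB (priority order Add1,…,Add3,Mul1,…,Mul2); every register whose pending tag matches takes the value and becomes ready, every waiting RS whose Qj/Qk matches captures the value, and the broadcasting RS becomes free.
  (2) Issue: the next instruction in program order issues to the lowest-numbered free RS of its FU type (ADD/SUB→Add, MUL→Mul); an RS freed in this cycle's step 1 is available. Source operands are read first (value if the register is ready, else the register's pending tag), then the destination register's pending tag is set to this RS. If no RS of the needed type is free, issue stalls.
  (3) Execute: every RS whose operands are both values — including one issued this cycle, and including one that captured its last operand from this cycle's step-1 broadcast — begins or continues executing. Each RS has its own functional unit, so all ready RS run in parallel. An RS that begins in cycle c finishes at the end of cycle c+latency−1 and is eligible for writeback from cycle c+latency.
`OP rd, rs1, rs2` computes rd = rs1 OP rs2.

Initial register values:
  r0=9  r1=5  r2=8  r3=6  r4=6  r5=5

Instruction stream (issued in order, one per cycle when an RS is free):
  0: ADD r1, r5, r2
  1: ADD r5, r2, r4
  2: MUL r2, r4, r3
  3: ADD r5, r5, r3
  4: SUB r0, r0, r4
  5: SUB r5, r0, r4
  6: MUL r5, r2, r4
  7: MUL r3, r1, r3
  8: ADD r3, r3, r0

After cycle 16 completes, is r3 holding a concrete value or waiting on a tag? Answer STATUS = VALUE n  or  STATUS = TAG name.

cycle 1: issue ADD r1<-Add1 // r0:9,r1:Add1,r2:8,r3:6,r4:6,r5:5
cycle 2: issue ADD r5<-Add2 // r0:9,r1:Add1,r2:8,r3:6,r4:6,r5:Add2
cycle 3: issue MUL r2<-Mul1 // r0:9,r1:Add1,r2:Mul1,r3:6,r4:6,r5:Add2
cycle 4: CDB Add1=13; issue ADD r5<-Add1 // r0:9,r1:13,r2:Mul1,r3:6,r4:6,r5:Add1
cycle 5: CDB Add2=14; issue SUB r0<-Add2 // r0:Add2,r1:13,r2:Mul1,r3:6,r4:6,r5:Add1
cycle 6: issue SUB r5<-Add3 // r0:Add2,r1:13,r2:Mul1,r3:6,r4:6,r5:Add3
cycle 7: CDB Mul1=36; issue MUL r5<-Mul1 // r0:Add2,r1:13,r2:36,r3:6,r4:6,r5:Mul1
cycle 8: CDB Add1=20; issue MUL r3<-Mul2 // r0:Add2,r1:13,r2:36,r3:Mul2,r4:6,r5:Mul1
cycle 9: CDB Add2=3; issue ADD r3<-Add1 // r0:3,r1:13,r2:36,r3:Add1,r4:6,r5:Mul1
cycle 10: - // r0:3,r1:13,r2:36,r3:Add1,r4:6,r5:Mul1
cycle 11: CDB Mul1=216 // r0:3,r1:13,r2:36,r3:Add1,r4:6,r5:216
cycle 12: CDB Add3=-3 // r0:3,r1:13,r2:36,r3:Add1,r4:6,r5:216
cycle 13: CDB Mul2=78 // r0:3,r1:13,r2:36,r3:Add1,r4:6,r5:216
cycle 14: - // r0:3,r1:13,r2:36,r3:Add1,r4:6,r5:216
cycle 15: - // r0:3,r1:13,r2:36,r3:Add1,r4:6,r5:216
cycle 16: CDB Add1=81 // r0:3,r1:13,r2:36,r3:81,r4:6,r5:216

STATUS = VALUE 81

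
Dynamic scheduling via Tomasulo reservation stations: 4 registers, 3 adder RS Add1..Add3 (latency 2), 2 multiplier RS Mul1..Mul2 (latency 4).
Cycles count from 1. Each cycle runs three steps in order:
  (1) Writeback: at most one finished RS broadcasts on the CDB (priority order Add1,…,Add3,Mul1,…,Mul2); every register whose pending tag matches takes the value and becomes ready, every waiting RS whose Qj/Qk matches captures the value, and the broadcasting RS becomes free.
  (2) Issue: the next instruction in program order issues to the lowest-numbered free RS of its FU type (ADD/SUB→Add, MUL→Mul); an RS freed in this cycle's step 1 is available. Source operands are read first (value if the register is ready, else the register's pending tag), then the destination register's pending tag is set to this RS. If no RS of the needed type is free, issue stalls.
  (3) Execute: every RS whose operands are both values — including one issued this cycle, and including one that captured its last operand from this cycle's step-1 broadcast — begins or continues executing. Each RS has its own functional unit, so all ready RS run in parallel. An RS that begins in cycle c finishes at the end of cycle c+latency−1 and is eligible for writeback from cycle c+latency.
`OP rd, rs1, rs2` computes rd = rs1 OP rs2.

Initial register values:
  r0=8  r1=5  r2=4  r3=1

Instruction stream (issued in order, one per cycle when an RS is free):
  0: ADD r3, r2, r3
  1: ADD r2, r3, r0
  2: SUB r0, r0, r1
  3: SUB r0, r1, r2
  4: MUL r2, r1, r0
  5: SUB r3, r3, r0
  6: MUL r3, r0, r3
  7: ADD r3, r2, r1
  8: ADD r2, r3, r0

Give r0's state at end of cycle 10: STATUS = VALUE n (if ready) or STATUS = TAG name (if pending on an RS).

  c1: issue ADD r3<-Add1  regs: r0:8,r1:5,r2:4,r3:Add1
  c2: issue ADD r2<-Add2  regs: r0:8,r1:5,r2:Add2,r3:Add1
  c3: CDB Add1=5; issue SUB r0<-Add1  regs: r0:Add1,r1:5,r2:Add2,r3:5
  c4: issue SUB r0<-Add3  regs: r0:Add3,r1:5,r2:Add2,r3:5
  c5: CDB Add1=3; issue MUL r2<-Mul1  regs: r0:Add3,r1:5,r2:Mul1,r3:5
  c6: CDB Add2=13; issue SUB r3<-Add1  regs: r0:Add3,r1:5,r2:Mul1,r3:Add1
  c7: issue MUL r3<-Mul2  regs: r0:Add3,r1:5,r2:Mul1,r3:Mul2
  c8: CDB Add3=-8; issue ADD r3<-Add2  regs: r0:-8,r1:5,r2:Mul1,r3:Add2
  c9: issue ADD r2<-Add3  regs: r0:-8,r1:5,r2:Add3,r3:Add2
  c10: CDB Add1=13  regs: r0:-8,r1:5,r2:Add3,r3:Add2

STATUS = VALUE -8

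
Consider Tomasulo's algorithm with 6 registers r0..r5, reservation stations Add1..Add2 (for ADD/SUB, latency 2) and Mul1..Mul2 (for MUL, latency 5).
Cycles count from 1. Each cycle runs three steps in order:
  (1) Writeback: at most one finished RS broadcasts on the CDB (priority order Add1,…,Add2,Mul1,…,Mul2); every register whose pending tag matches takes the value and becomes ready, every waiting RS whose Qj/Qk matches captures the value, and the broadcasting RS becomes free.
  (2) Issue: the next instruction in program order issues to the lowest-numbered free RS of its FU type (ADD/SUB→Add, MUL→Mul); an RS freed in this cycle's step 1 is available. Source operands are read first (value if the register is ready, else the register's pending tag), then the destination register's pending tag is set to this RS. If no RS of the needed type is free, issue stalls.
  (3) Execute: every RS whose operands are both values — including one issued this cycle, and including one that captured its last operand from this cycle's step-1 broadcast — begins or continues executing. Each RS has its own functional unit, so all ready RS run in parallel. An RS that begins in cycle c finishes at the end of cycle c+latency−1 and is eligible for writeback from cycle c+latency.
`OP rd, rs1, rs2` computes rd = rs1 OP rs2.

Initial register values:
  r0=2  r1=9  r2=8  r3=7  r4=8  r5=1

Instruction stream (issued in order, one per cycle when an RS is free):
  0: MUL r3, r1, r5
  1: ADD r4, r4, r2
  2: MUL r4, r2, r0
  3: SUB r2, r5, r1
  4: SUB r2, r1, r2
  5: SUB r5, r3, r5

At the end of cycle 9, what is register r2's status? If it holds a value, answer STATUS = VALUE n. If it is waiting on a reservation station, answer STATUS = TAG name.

STATUS = VALUE 17

  c1: issue MUL r3<-Mul1  regs: r0:2,r1:9,r2:8,r3:Mul1,r4:8,r5:1
  c2: issue ADD r4<-Add1  regs: r0:2,r1:9,r2:8,r3:Mul1,r4:Add1,r5:1
  c3: issue MUL r4<-Mul2  regs: r0:2,r1:9,r2:8,r3:Mul1,r4:Mul2,r5:1
  c4: CDB Add1=16; issue SUB r2<-Add1  regs: r0:2,r1:9,r2:Add1,r3:Mul1,r4:Mul2,r5:1
  c5: issue SUB r2<-Add2  regs: r0:2,r1:9,r2:Add2,r3:Mul1,r4:Mul2,r5:1
  c6: CDB Add1=-8; issue SUB r5<-Add1  regs: r0:2,r1:9,r2:Add2,r3:Mul1,r4:Mul2,r5:Add1
  c7: CDB Mul1=9  regs: r0:2,r1:9,r2:Add2,r3:9,r4:Mul2,r5:Add1
  c8: CDB Add2=17  regs: r0:2,r1:9,r2:17,r3:9,r4:Mul2,r5:Add1
  c9: CDB Add1=8  regs: r0:2,r1:9,r2:17,r3:9,r4:Mul2,r5:8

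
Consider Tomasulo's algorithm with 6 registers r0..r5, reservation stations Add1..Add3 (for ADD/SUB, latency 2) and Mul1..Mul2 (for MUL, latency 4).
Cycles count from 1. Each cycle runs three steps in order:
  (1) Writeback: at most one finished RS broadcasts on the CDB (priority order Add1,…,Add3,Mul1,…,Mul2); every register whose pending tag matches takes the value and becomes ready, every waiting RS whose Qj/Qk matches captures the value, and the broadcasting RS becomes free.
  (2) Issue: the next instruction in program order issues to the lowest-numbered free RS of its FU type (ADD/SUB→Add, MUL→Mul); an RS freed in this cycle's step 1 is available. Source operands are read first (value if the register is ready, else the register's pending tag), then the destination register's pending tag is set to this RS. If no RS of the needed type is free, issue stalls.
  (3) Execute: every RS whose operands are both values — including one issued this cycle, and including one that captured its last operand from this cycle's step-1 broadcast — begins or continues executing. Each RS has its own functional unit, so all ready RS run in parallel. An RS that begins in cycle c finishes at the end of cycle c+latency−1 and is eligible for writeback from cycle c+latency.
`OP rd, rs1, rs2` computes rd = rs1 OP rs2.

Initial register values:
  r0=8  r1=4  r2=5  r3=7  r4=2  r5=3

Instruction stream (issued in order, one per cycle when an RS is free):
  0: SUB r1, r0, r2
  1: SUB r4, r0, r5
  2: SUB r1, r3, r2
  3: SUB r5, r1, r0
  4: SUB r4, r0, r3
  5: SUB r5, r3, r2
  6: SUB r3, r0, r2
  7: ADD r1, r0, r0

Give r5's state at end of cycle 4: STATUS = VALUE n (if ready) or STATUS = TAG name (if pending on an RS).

STATUS = TAG Add2

  c1: issue SUB r1<-Add1  regs: r0:8,r1:Add1,r2:5,r3:7,r4:2,r5:3
  c2: issue SUB r4<-Add2  regs: r0:8,r1:Add1,r2:5,r3:7,r4:Add2,r5:3
  c3: CDB Add1=3; issue SUB r1<-Add1  regs: r0:8,r1:Add1,r2:5,r3:7,r4:Add2,r5:3
  c4: CDB Add2=5; issue SUB r5<-Add2  regs: r0:8,r1:Add1,r2:5,r3:7,r4:5,r5:Add2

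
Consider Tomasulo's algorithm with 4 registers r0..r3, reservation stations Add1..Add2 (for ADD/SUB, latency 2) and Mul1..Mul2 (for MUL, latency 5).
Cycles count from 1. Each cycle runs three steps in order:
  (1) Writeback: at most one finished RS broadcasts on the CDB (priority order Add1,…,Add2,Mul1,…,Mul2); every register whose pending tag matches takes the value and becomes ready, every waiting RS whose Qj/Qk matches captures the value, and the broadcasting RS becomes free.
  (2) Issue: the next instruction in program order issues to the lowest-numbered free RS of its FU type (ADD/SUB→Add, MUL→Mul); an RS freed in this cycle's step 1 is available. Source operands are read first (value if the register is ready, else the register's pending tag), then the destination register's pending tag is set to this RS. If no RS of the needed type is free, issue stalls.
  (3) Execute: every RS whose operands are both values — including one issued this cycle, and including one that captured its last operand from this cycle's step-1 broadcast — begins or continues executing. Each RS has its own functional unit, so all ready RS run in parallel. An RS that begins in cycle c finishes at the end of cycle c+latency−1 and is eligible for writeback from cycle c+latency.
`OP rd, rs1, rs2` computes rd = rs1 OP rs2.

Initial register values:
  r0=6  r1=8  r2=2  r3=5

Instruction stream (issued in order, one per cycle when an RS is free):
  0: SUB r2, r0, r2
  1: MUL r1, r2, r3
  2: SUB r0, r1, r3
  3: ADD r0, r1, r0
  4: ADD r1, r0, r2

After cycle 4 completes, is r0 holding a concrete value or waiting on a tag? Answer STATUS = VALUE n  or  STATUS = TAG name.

  c1: issue SUB r2<-Add1  regs: r0:6,r1:8,r2:Add1,r3:5
  c2: issue MUL r1<-Mul1  regs: r0:6,r1:Mul1,r2:Add1,r3:5
  c3: CDB Add1=4; issue SUB r0<-Add1  regs: r0:Add1,r1:Mul1,r2:4,r3:5
  c4: issue ADD r0<-Add2  regs: r0:Add2,r1:Mul1,r2:4,r3:5

STATUS = TAG Add2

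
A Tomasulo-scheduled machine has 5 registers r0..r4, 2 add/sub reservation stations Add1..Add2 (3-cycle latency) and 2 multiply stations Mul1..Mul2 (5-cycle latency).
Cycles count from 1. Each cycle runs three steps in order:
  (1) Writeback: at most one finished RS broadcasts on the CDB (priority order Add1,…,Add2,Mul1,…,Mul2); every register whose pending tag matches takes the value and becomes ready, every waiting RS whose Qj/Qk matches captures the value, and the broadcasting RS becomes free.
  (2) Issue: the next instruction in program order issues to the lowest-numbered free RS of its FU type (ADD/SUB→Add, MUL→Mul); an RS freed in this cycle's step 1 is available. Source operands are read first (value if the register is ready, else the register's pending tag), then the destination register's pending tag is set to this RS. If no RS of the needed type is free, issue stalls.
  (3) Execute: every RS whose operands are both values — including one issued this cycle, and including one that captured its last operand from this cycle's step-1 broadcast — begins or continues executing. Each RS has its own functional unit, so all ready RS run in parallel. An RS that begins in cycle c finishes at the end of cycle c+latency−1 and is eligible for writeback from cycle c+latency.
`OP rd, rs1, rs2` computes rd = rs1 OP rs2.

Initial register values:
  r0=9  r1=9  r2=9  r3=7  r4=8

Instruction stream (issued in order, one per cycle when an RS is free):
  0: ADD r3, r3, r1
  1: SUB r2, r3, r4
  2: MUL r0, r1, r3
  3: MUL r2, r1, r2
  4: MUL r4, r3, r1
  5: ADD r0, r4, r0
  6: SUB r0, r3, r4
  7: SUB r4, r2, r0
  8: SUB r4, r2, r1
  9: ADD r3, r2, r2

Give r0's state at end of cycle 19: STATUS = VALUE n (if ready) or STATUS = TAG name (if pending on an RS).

STATUS = VALUE -128

c1: issue ADD r3<-Add1 | r0:9,r1:9,r2:9,r3:Add1,r4:8
c2: issue SUB r2<-Add2 | r0:9,r1:9,r2:Add2,r3:Add1,r4:8
c3: issue MUL r0<-Mul1 | r0:Mul1,r1:9,r2:Add2,r3:Add1,r4:8
c4: CDB Add1=16; issue MUL r2<-Mul2 | r0:Mul1,r1:9,r2:Mul2,r3:16,r4:8
c5: stall | r0:Mul1,r1:9,r2:Mul2,r3:16,r4:8
c6: stall | r0:Mul1,r1:9,r2:Mul2,r3:16,r4:8
c7: CDB Add2=8; stall | r0:Mul1,r1:9,r2:Mul2,r3:16,r4:8
c8: stall | r0:Mul1,r1:9,r2:Mul2,r3:16,r4:8
c9: CDB Mul1=144; issue MUL r4<-Mul1 | r0:144,r1:9,r2:Mul2,r3:16,r4:Mul1
c10: issue ADD r0<-Add1 | r0:Add1,r1:9,r2:Mul2,r3:16,r4:Mul1
c11: issue SUB r0<-Add2 | r0:Add2,r1:9,r2:Mul2,r3:16,r4:Mul1
c12: CDB Mul2=72; stall | r0:Add2,r1:9,r2:72,r3:16,r4:Mul1
c13: stall | r0:Add2,r1:9,r2:72,r3:16,r4:Mul1
c14: CDB Mul1=144; stall | r0:Add2,r1:9,r2:72,r3:16,r4:144
c15: stall | r0:Add2,r1:9,r2:72,r3:16,r4:144
c16: stall | r0:Add2,r1:9,r2:72,r3:16,r4:144
c17: CDB Add1=288; issue SUB r4<-Add1 | r0:Add2,r1:9,r2:72,r3:16,r4:Add1
c18: CDB Add2=-128; issue SUB r4<-Add2 | r0:-128,r1:9,r2:72,r3:16,r4:Add2
c19: stall | r0:-128,r1:9,r2:72,r3:16,r4:Add2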